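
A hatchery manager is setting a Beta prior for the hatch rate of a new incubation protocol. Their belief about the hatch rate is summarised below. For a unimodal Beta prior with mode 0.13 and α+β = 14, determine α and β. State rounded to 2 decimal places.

α = 2.56, β = 11.44

Since the density peak of Beta(α,β) is at (α−1)/(α+β−2),
α = 1 + 0.13(14−2) = 2.56 and β = 14 − 2.56 = 11.44.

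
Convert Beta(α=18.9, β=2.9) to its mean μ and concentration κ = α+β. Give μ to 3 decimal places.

κ = α+β = 18.9+2.9 = 21.8; μ = α/κ = 18.9/21.8 = 0.867.

μ = 0.867, κ = 21.8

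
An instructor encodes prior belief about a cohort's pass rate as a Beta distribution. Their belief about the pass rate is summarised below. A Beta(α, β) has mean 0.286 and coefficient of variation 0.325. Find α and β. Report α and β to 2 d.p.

α = 6.47, β = 16.16

σ = CV·μ = 0.325×0.286 = 0.09295, so σ² = 0.008640.
s+1 = μ(1−μ)/σ² = 0.204204/0.008640 = 23.6355, so s = α+β = 22.6355.
α = μs = 6.47, β = (1−μ)s = 16.16.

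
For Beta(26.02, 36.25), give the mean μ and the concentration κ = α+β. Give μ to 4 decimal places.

κ = α+β = 26.02+36.25 = 62.27; μ = α/κ = 26.02/62.27 = 0.4179.

μ = 0.4179, κ = 62.27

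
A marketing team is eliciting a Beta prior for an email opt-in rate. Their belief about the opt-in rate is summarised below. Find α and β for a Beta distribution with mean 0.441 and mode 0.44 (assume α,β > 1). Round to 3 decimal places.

α = 52.920, β = 67.080

Let s = α+β. Mean gives α = μs = 0.441s; mode gives (α−1)/(s−2) = 0.44.
Substituting: 0.441s − 1 = 0.44(s−2) = 0.44s − 0.88, so 0.001s = 0.12 and s = 120.0000.
Then α = 0.441×120.0000 = 52.920 and β = s−α = 67.080.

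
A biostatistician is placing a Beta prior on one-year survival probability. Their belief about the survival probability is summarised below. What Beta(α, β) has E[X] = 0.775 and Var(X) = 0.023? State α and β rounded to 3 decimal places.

α = 5.101, β = 1.481

Write ν = α+β; then α = μν and Var = μ(1−μ)/(ν+1).
ν = μ(1−μ)/Var − 1 = 0.174375/0.023 − 1 = 6.5815.
α = 0.775·6.5815 = 5.101, β = 0.225·6.5815 = 1.481.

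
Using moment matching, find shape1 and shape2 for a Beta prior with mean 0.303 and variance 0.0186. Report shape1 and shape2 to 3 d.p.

Let s = shape1+shape2. The Beta variance is μ(1−μ)/(s+1).
So s+1 = μ(1−μ)/σ² = (0.303×0.697)/0.0186 = 0.211191/0.0186 = 11.3544, giving s = 10.3544.
Then shape1 = μs = 0.303×10.3544 = 3.137 and shape2 = (1−μ)s = 0.697×10.3544 = 7.217.

shape1 = 3.137, shape2 = 7.217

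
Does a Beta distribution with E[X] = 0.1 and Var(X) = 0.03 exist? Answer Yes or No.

Yes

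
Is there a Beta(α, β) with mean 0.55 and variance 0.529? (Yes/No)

No

For any Beta, Var(X) < E[X]·(1−E[X]).
Here μ(1−μ) = 0.55×0.45 = 0.2475, and 0.529 ≥ 0.2475.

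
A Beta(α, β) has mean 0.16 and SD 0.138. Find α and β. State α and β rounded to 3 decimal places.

First σ² = 0.019044. Setting α = μn, β = (1−μ)n with n = α+β,
μ(1−μ)/(n+1) = 0.019044 ⇒ n+1 = 0.1344/0.019044 = 7.0573 ⇒ n = 6.0573.
Hence α = 0.16×6.0573 = 0.969, β = 0.84×6.0573 = 5.088.

α = 0.969, β = 5.088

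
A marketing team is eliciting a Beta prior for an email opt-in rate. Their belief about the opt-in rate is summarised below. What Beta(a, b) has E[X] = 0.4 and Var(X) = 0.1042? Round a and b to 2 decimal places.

By moment matching, a+b = μ(1−μ)/σ² − 1 = (0.4·0.6)/0.1042 − 1 = 2.3033 − 1 = 1.3033.
Since a/(a+b) = μ, a = 0.4·1.3033 = 0.52 and b = 0.6·1.3033 = 0.78.

a = 0.52, b = 0.78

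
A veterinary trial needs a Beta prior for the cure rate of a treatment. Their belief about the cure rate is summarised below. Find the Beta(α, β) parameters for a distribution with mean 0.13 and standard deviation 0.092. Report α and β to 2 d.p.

α = 1.61, β = 10.76

σ² = 0.092² = 0.008464.
With s = α+β, Var = μ(1−μ)/(s+1), so s+1 = (0.13×0.87)/0.008464 = 13.3625 and s = 12.3625.
α = μs = 1.61, β = (1−μ)s = 10.76.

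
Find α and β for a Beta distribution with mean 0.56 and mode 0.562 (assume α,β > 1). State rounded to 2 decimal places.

α = 34.72, β = 27.28

With s = α+β: μ = α/s and mode = (α−1)/(s−2). Eliminating α = μs,
μs − 1 = m(s−2) ⇒ s(μ−m) = 1−2m ⇒ s = -0.124/-0.002 = 62.0000.
So α = μs = 34.72, β = (1−μ)s = 27.28.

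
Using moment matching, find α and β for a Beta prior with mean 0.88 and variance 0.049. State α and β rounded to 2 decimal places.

Write ν = α+β; then α = μν and Var = μ(1−μ)/(ν+1).
ν = μ(1−μ)/Var − 1 = 0.1056/0.049 − 1 = 1.1551.
α = 0.88·1.1551 = 1.02, β = 0.12·1.1551 = 0.14.

α = 1.02, β = 0.14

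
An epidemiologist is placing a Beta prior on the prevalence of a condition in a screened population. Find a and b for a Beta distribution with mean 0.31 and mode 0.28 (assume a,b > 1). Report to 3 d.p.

a = 4.547, b = 10.120

With s = a+b: μ = a/s and mode = (a−1)/(s−2). Eliminating a = μs,
μs − 1 = m(s−2) ⇒ s(μ−m) = 1−2m ⇒ s = 0.44/0.03 = 14.6667.
So a = μs = 4.547, b = (1−μ)s = 10.120.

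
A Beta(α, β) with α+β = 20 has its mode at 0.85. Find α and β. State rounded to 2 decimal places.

α = 16.30, β = 3.70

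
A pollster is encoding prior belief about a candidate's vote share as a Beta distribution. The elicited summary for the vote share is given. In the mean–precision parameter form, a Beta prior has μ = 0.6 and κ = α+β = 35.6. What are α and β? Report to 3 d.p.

α = μκ = 0.6×35.6 = 21.360 and β = (1−μ)κ = 0.4×35.6 = 14.240.

α = 21.360, β = 14.240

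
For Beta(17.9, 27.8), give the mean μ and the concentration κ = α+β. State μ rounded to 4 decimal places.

κ = α+β = 17.9+27.8 = 45.7; μ = α/κ = 17.9/45.7 = 0.3917.

μ = 0.3917, κ = 45.7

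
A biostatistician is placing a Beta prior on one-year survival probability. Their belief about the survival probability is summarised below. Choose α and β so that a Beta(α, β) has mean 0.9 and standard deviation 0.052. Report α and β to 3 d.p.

Variance = 0.052² = 0.002704. The moment-matching identity α+β = μ(1−μ)/Var − 1 gives
α+β = 0.09/0.002704 − 1 = 32.2840, so α = μ·32.2840 = 29.056 and β = (1−μ)·32.2840 = 3.228.

α = 29.056, β = 3.228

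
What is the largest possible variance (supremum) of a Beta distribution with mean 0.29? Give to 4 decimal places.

For fixed mean μ the Beta variance is μ(1−μ)/(α+β+1), increasing as α+β decreases.
Its least upper bound (not attained) is μ(1−μ) = 0.29·0.71 = 0.2059.

0.2059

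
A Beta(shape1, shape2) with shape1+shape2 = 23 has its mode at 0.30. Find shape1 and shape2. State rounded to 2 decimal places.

shape1 = 7.30, shape2 = 15.70

For shape1,shape2>1 the mode is (shape1−1)/(shape1+shape2−2), so shape1 = mode·(κ−2)+1 = 0.30×21+1 = 7.30.
And shape2 = (1−mode)·(κ−2)+1 = 0.70×21+1 = 15.70.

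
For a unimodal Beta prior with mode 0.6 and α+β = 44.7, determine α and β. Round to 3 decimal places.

For α,β>1 the mode is (α−1)/(α+β−2), so α = mode·(κ−2)+1 = 0.6×42.7+1 = 26.620.
And β = (1−mode)·(κ−2)+1 = 0.4×42.7+1 = 18.080.

α = 26.620, β = 18.080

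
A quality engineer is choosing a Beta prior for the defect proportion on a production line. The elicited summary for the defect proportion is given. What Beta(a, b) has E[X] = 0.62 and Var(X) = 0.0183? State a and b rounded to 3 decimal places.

a = 7.362, b = 4.512

Let s = a+b. The Beta variance is μ(1−μ)/(s+1).
So s+1 = μ(1−μ)/σ² = (0.62×0.38)/0.0183 = 0.2356/0.0183 = 12.8743, giving s = 11.8743.
Then a = μs = 0.62×11.8743 = 7.362 and b = (1−μ)s = 0.38×11.8743 = 4.512.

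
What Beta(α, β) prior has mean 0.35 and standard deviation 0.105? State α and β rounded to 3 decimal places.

α = 6.872, β = 12.763

Variance = 0.105² = 0.011025. The moment-matching identity α+β = μ(1−μ)/Var − 1 gives
α+β = 0.2275/0.011025 − 1 = 19.6349, so α = μ·19.6349 = 6.872 and β = (1−μ)·19.6349 = 12.763.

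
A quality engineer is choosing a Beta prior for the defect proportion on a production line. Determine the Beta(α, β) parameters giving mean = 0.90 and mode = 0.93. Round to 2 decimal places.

Let s = α+β. Mean gives α = μs = 0.90s; mode gives (α−1)/(s−2) = 0.93.
Substituting: 0.90s − 1 = 0.93(s−2) = 0.93s − 1.86, so -0.03s = -0.86 and s = 28.6667.
Then α = 0.90×28.6667 = 25.80 and β = s−α = 2.87.

α = 25.80, β = 2.87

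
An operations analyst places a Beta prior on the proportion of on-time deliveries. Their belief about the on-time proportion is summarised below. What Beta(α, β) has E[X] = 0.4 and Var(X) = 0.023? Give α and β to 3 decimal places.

Write ν = α+β; then α = μν and Var = μ(1−μ)/(ν+1).
ν = μ(1−μ)/Var − 1 = 0.24/0.023 − 1 = 9.4348.
α = 0.4·9.4348 = 3.774, β = 0.6·9.4348 = 5.661.

α = 3.774, β = 5.661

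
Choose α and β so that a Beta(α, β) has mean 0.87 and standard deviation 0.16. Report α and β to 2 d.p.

α = 2.97, β = 0.44

First σ² = 0.0256. Setting α = μn, β = (1−μ)n with n = α+β,
μ(1−μ)/(n+1) = 0.0256 ⇒ n+1 = 0.1131/0.0256 = 4.4180 ⇒ n = 3.4180.
Hence α = 0.87×3.4180 = 2.97, β = 0.13×3.4180 = 0.44.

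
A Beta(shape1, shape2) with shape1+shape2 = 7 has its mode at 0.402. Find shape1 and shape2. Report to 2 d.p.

Mode = (shape1−1)/(κ−2) with κ = shape1+shape2, so shape1−1 = 0.402·5 = 2.01.
shape1 = 3.01; shape2 = κ − shape1 = 3.99.

shape1 = 3.01, shape2 = 3.99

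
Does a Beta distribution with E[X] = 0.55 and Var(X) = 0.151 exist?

Yes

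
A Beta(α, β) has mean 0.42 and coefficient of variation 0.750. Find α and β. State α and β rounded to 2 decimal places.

Var = (CV·μ)² = (0.750×0.42)² = 0.099225.
α+β = μ(1−μ)/Var − 1 = 0.2436/0.099225 − 1 = 1.4550.
Thus α = 0.42·1.4550 = 0.61 and β = 0.58·1.4550 = 0.84.

α = 0.61, β = 0.84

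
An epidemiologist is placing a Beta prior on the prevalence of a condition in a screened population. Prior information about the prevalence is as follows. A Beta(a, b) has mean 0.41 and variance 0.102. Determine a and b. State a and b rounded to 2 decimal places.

Let s = a+b. The Beta variance is μ(1−μ)/(s+1).
So s+1 = μ(1−μ)/σ² = (0.41×0.59)/0.102 = 0.2419/0.102 = 2.3716, giving s = 1.3716.
Then a = μs = 0.41×1.3716 = 0.56 and b = (1−μ)s = 0.59×1.3716 = 0.81.

a = 0.56, b = 0.81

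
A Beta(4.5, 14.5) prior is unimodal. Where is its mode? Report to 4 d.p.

0.2059

The density x^(α−1)(1−x)^(β−1) is maximised at (α−1)/(α+β−2) = 3.5/17.0 = 0.2059.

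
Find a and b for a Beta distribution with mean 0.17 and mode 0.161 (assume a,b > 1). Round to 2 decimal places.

a = 12.81, b = 62.53

Let s = a+b. Mean gives a = μs = 0.17s; mode gives (a−1)/(s−2) = 0.161.
Substituting: 0.17s − 1 = 0.161(s−2) = 0.161s − 0.322, so 0.009s = 0.678 and s = 75.3333.
Then a = 0.17×75.3333 = 12.81 and b = s−a = 62.53.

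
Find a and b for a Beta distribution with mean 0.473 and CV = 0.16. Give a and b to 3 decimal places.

σ = CV·μ = 0.16×0.473 = 0.07568, so σ² = 0.005727.
s+1 = μ(1−μ)/σ² = 0.249271/0.005727 = 43.5221, so s = a+b = 42.5221.
a = μs = 20.113, b = (1−μ)s = 22.409.

a = 20.113, b = 22.409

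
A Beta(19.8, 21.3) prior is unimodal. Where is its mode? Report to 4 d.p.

0.4808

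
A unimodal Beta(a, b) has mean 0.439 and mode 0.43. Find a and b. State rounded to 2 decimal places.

a = 6.83, b = 8.73

With s = a+b: μ = a/s and mode = (a−1)/(s−2). Eliminating a = μs,
μs − 1 = m(s−2) ⇒ s(μ−m) = 1−2m ⇒ s = 0.14/0.009 = 15.5556.
So a = μs = 6.83, b = (1−μ)s = 8.73.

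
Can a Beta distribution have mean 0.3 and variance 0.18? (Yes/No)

The Beta variance bound is σ² < μ(1−μ).
Here μ(1−μ) = 0.3×0.7 = 0.21, and 0.18 < 0.21.

Yes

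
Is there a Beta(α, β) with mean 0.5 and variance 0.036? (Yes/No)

A Beta with mean μ has variance μ(1−μ)/(α+β+1) < μ(1−μ).
Here μ(1−μ) = 0.5×0.5 = 0.25, and 0.036 < 0.25.

Yes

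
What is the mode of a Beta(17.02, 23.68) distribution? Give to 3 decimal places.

0.414

The density x^(α−1)(1−x)^(β−1) is maximised at (α−1)/(α+β−2) = 16.02/38.70 = 0.414.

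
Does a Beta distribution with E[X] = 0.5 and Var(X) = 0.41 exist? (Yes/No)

No

The Beta variance bound is σ² < μ(1−μ).
Here μ(1−μ) = 0.5×0.5 = 0.25, and 0.41 ≥ 0.25.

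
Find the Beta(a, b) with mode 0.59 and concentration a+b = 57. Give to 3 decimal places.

a = 33.450, b = 23.550

For a,b>1 the mode is (a−1)/(a+b−2), so a = mode·(κ−2)+1 = 0.59×55+1 = 33.450.
And b = (1−mode)·(κ−2)+1 = 0.41×55+1 = 23.550.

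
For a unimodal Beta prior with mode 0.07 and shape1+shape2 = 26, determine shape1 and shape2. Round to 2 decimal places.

For shape1,shape2>1 the mode is (shape1−1)/(shape1+shape2−2), so shape1 = mode·(κ−2)+1 = 0.07×24+1 = 2.68.
And shape2 = (1−mode)·(κ−2)+1 = 0.93×24+1 = 23.32.

shape1 = 2.68, shape2 = 23.32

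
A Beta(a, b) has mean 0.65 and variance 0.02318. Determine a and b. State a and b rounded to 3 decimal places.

Let s = a+b. The Beta variance is μ(1−μ)/(s+1).
So s+1 = μ(1−μ)/σ² = (0.65×0.35)/0.02318 = 0.2275/0.02318 = 9.8145, giving s = 8.8145.
Then a = μs = 0.65×8.8145 = 5.729 and b = (1−μ)s = 0.35×8.8145 = 3.085.

a = 5.729, b = 3.085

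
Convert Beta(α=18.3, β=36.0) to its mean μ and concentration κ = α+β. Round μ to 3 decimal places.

κ = α+β = 18.3+36.0 = 54.3; μ = α/κ = 18.3/54.3 = 0.337.

μ = 0.337, κ = 54.3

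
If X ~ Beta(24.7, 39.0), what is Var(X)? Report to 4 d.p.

0.0037

μ = 24.7/63.7 = 0.387755; Var = μ(1−μ)/(α+β+1) = 0.2374011/64.7 = 0.0037.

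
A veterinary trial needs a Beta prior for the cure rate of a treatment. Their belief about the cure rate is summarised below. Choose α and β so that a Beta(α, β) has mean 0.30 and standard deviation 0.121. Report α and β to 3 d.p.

σ² = 0.121² = 0.014641.
With s = α+β, Var = μ(1−μ)/(s+1), so s+1 = (0.30×0.70)/0.014641 = 14.3433 and s = 13.3433.
α = μs = 4.003, β = (1−μ)s = 9.340.

α = 4.003, β = 9.340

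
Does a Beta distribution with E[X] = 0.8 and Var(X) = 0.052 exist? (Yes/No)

For any Beta, Var(X) < E[X]·(1−E[X]).
Here μ(1−μ) = 0.8×0.2 = 0.16, and 0.052 < 0.16.

Yes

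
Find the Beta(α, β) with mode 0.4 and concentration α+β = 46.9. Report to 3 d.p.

Since the density peak of Beta(α,β) is at (α−1)/(α+β−2),
α = 1 + 0.4(46.9−2) = 18.960 and β = 46.9 − 18.960 = 27.940.

α = 18.960, β = 27.940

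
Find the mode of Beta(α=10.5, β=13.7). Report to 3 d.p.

With α,β > 1, mode = (α−1)/(α+β−2) = 9.5/22.2 = 0.428.

0.428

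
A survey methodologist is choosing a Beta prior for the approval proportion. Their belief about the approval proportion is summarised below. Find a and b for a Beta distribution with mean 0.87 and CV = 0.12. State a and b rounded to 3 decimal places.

a = 8.158, b = 1.219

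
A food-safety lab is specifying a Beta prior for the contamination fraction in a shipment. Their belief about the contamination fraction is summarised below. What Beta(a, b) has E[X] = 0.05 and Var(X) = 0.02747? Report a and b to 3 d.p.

Write ν = a+b; then a = μν and Var = μ(1−μ)/(ν+1).
ν = μ(1−μ)/Var − 1 = 0.0475/0.02747 − 1 = 0.7292.
a = 0.05·0.7292 = 0.036, b = 0.95·0.7292 = 0.693.

a = 0.036, b = 0.693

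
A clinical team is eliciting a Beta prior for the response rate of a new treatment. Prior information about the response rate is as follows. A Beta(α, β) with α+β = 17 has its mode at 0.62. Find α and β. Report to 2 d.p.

For α,β>1 the mode is (α−1)/(α+β−2), so α = mode·(κ−2)+1 = 0.62×15+1 = 10.30.
And β = (1−mode)·(κ−2)+1 = 0.38×15+1 = 6.70.

α = 10.30, β = 6.70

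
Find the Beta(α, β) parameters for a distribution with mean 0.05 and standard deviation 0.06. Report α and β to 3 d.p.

Variance = 0.06² = 0.0036. The moment-matching identity α+β = μ(1−μ)/Var − 1 gives
α+β = 0.0475/0.0036 − 1 = 12.1944, so α = μ·12.1944 = 0.610 and β = (1−μ)·12.1944 = 11.585.

α = 0.610, β = 11.585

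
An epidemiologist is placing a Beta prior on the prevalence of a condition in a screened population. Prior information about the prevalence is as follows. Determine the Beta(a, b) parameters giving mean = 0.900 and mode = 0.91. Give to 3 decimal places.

With s = a+b: μ = a/s and mode = (a−1)/(s−2). Eliminating a = μs,
μs − 1 = m(s−2) ⇒ s(μ−m) = 1−2m ⇒ s = -0.82/-0.010 = 82.0000.
So a = μs = 73.800, b = (1−μ)s = 8.200.

a = 73.800, b = 8.200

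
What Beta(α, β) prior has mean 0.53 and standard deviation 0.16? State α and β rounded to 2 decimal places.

First σ² = 0.0256. Setting α = μn, β = (1−μ)n with n = α+β,
μ(1−μ)/(n+1) = 0.0256 ⇒ n+1 = 0.2491/0.0256 = 9.7305 ⇒ n = 8.7305.
Hence α = 0.53×8.7305 = 4.63, β = 0.47×8.7305 = 4.10.

α = 4.63, β = 4.10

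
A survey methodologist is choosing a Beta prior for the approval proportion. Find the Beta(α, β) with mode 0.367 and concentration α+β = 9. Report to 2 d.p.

For α,β>1 the mode is (α−1)/(α+β−2), so α = mode·(κ−2)+1 = 0.367×7+1 = 3.57.
And β = (1−mode)·(κ−2)+1 = 0.633×7+1 = 5.43.

α = 3.57, β = 5.43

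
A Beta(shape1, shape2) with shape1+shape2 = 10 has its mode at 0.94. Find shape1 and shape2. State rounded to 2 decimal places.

shape1 = 8.52, shape2 = 1.48

Mode = (shape1−1)/(κ−2) with κ = shape1+shape2, so shape1−1 = 0.94·8 = 7.52.
shape1 = 8.52; shape2 = κ − shape1 = 1.48.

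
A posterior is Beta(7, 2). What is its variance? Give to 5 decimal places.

0.01728

α+β = 9 and αβ = 14, so Var = αβ/[(α+β)²(α+β+1)] = 14/810 = 0.01728.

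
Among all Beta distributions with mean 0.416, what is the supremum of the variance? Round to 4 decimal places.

For fixed mean μ the Beta variance is μ(1−μ)/(α+β+1), increasing as α+β decreases.
Its least upper bound (not attained) is μ(1−μ) = 0.416·0.584 = 0.2429.

0.2429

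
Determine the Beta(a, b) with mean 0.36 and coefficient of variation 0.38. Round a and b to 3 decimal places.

a = 4.072, b = 7.239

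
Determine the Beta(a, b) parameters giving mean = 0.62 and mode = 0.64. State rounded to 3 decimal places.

a = 8.680, b = 5.320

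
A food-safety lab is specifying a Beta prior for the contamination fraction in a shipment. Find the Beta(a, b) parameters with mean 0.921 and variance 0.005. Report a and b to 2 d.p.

Write ν = a+b; then a = μν and Var = μ(1−μ)/(ν+1).
ν = μ(1−μ)/Var − 1 = 0.072759/0.005 − 1 = 13.5518.
a = 0.921·13.5518 = 12.48, b = 0.079·13.5518 = 1.07.

a = 12.48, b = 1.07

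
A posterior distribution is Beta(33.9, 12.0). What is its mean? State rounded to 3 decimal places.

0.739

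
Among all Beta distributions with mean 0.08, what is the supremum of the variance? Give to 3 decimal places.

For fixed mean μ the Beta variance is μ(1−μ)/(α+β+1), increasing as α+β decreases.
Its least upper bound (not attained) is μ(1−μ) = 0.08·0.92 = 0.074.

0.074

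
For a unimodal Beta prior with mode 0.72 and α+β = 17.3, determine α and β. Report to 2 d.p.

For α,β>1 the mode is (α−1)/(α+β−2), so α = mode·(κ−2)+1 = 0.72×15.3+1 = 12.02.
And β = (1−mode)·(κ−2)+1 = 0.28×15.3+1 = 5.28.

α = 12.02, β = 5.28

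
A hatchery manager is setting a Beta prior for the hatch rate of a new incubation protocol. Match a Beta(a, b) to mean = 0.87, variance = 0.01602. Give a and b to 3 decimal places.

Let s = a+b. The Beta variance is μ(1−μ)/(s+1).
So s+1 = μ(1−μ)/σ² = (0.87×0.13)/0.01602 = 0.1131/0.01602 = 7.0599, giving s = 6.0599.
Then a = μs = 0.87×6.0599 = 5.272 and b = (1−μ)s = 0.13×6.0599 = 0.788.

a = 5.272, b = 0.788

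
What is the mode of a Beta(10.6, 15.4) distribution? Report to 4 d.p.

With α,β > 1, mode = (α−1)/(α+β−2) = 9.6/24.0 = 0.4000.

0.4000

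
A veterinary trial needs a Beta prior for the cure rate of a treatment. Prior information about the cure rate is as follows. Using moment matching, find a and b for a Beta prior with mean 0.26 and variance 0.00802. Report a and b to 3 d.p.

a = 5.977, b = 17.013

Write ν = a+b; then a = μν and Var = μ(1−μ)/(ν+1).
ν = μ(1−μ)/Var − 1 = 0.1924/0.00802 − 1 = 22.9900.
a = 0.26·22.9900 = 5.977, b = 0.74·22.9900 = 17.013.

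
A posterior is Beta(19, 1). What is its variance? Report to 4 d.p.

0.0023

α+β = 20 and αβ = 19, so Var = αβ/[(α+β)²(α+β+1)] = 19/8400 = 0.0023.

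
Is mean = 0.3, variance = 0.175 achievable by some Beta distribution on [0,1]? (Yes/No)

Yes

For any Beta, Var(X) < E[X]·(1−E[X]).
Here μ(1−μ) = 0.3×0.7 = 0.21, and 0.175 < 0.21.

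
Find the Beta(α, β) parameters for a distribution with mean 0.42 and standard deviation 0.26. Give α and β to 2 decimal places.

σ² = 0.26² = 0.0676.
With s = α+β, Var = μ(1−μ)/(s+1), so s+1 = (0.42×0.58)/0.0676 = 3.6036 and s = 2.6036.
α = μs = 1.09, β = (1−μ)s = 1.51.

α = 1.09, β = 1.51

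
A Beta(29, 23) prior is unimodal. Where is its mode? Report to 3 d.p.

With α,β > 1, mode = (α−1)/(α+β−2) = 28/50 = 0.560.

0.560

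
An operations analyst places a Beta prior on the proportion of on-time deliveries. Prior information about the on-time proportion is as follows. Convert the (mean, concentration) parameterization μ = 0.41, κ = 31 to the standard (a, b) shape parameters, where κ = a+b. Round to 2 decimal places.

a = 12.71, b = 18.29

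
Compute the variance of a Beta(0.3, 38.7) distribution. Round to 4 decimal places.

0.0002

Var = αβ/[(α+β)²(α+β+1)] = (0.3×38.7)/(39.0²×40.0) = 11.61/60840.000 = 0.0002.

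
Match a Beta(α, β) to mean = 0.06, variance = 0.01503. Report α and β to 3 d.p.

By moment matching, α+β = μ(1−μ)/σ² − 1 = (0.06·0.94)/0.01503 − 1 = 3.7525 − 1 = 2.7525.
Since α/(α+β) = μ, α = 0.06·2.7525 = 0.165 and β = 0.94·2.7525 = 2.587.

α = 0.165, β = 2.587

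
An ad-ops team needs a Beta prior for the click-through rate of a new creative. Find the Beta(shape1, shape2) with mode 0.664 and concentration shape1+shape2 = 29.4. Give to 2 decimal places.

Mode = (shape1−1)/(κ−2) with κ = shape1+shape2, so shape1−1 = 0.664·27.4 = 18.19.
shape1 = 19.19; shape2 = κ − shape1 = 10.21.

shape1 = 19.19, shape2 = 10.21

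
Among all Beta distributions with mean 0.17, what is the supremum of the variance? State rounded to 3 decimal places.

For fixed mean μ the Beta variance is μ(1−μ)/(α+β+1), increasing as α+β decreases.
Its least upper bound (not attained) is μ(1−μ) = 0.17·0.83 = 0.141.

0.141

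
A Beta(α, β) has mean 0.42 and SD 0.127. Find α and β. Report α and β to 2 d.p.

Variance = 0.127² = 0.016129. The moment-matching identity α+β = μ(1−μ)/Var − 1 gives
α+β = 0.2436/0.016129 − 1 = 14.1032, so α = μ·14.1032 = 5.92 and β = (1−μ)·14.1032 = 8.18.

α = 5.92, β = 8.18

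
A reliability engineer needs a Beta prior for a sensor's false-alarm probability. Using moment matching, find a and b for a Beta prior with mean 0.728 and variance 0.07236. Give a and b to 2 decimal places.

a = 1.26, b = 0.47

Write ν = a+b; then a = μν and Var = μ(1−μ)/(ν+1).
ν = μ(1−μ)/Var − 1 = 0.198016/0.07236 − 1 = 1.7365.
a = 0.728·1.7365 = 1.26, b = 0.272·1.7365 = 0.47.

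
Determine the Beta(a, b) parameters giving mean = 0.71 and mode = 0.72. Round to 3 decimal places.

With s = a+b: μ = a/s and mode = (a−1)/(s−2). Eliminating a = μs,
μs − 1 = m(s−2) ⇒ s(μ−m) = 1−2m ⇒ s = -0.44/-0.01 = 44.0000.
So a = μs = 31.240, b = (1−μ)s = 12.760.

a = 31.240, b = 12.760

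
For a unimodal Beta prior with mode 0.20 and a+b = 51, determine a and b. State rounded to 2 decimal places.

a = 10.80, b = 40.20

Since the density peak of Beta(a,b) is at (a−1)/(a+b−2),
a = 1 + 0.20(51−2) = 10.80 and b = 51 − 10.80 = 40.20.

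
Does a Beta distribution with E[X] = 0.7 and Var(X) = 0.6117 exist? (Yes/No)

No

A Beta with mean μ has variance μ(1−μ)/(α+β+1) < μ(1−μ).
Here μ(1−μ) = 0.7×0.3 = 0.21, and 0.6117 ≥ 0.21.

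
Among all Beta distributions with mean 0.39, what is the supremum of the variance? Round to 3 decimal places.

For fixed mean μ the Beta variance is μ(1−μ)/(α+β+1), increasing as α+β decreases.
Its least upper bound (not attained) is μ(1−μ) = 0.39·0.61 = 0.238.

0.238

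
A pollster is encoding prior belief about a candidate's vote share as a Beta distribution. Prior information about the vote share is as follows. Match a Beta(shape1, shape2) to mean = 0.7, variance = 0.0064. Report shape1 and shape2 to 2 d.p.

shape1 = 22.27, shape2 = 9.54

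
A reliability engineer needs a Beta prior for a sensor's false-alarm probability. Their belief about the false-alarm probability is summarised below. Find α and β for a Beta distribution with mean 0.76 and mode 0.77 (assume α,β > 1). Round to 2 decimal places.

With s = α+β: μ = α/s and mode = (α−1)/(s−2). Eliminating α = μs,
μs − 1 = m(s−2) ⇒ s(μ−m) = 1−2m ⇒ s = -0.54/-0.01 = 54.0000.
So α = μs = 41.04, β = (1−μ)s = 12.96.

α = 41.04, β = 12.96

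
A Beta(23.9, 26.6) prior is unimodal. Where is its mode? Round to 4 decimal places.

0.4722

The density x^(α−1)(1−x)^(β−1) is maximised at (α−1)/(α+β−2) = 22.9/48.5 = 0.4722.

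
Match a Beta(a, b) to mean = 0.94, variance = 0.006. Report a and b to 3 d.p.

Let s = a+b. The Beta variance is μ(1−μ)/(s+1).
So s+1 = μ(1−μ)/σ² = (0.94×0.06)/0.006 = 0.0564/0.006 = 9.4000, giving s = 8.4000.
Then a = μs = 0.94×8.4000 = 7.896 and b = (1−μ)s = 0.06×8.4000 = 0.504.

a = 7.896, b = 0.504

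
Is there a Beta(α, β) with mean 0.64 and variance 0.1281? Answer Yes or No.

For any Beta, Var(X) < E[X]·(1−E[X]).
Here μ(1−μ) = 0.64×0.36 = 0.2304, and 0.1281 < 0.2304.

Yes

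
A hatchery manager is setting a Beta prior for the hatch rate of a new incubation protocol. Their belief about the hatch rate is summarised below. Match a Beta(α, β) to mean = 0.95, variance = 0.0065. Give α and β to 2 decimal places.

α = 5.99, β = 0.32

Let s = α+β. The Beta variance is μ(1−μ)/(s+1).
So s+1 = μ(1−μ)/σ² = (0.95×0.05)/0.0065 = 0.0475/0.0065 = 7.3077, giving s = 6.3077.
Then α = μs = 0.95×6.3077 = 5.99 and β = (1−μ)s = 0.05×6.3077 = 0.32.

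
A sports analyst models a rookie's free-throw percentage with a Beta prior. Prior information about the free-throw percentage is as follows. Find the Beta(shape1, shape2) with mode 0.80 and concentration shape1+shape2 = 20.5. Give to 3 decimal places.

For shape1,shape2>1 the mode is (shape1−1)/(shape1+shape2−2), so shape1 = mode·(κ−2)+1 = 0.80×18.5+1 = 15.800.
And shape2 = (1−mode)·(κ−2)+1 = 0.20×18.5+1 = 4.700.

shape1 = 15.800, shape2 = 4.700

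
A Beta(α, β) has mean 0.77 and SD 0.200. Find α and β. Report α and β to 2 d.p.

σ² = 0.200² = 0.040000.
With s = α+β, Var = μ(1−μ)/(s+1), so s+1 = (0.77×0.23)/0.040000 = 4.4275 and s = 3.4275.
α = μs = 2.64, β = (1−μ)s = 0.79.

α = 2.64, β = 0.79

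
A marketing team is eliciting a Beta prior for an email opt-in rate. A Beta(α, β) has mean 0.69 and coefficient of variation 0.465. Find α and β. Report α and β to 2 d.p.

α = 0.74, β = 0.33

Var = (CV·μ)² = (0.465×0.69)² = 0.102945.
α+β = μ(1−μ)/Var − 1 = 0.2139/0.102945 − 1 = 1.0778.
Thus α = 0.69·1.0778 = 0.74 and β = 0.31·1.0778 = 0.33.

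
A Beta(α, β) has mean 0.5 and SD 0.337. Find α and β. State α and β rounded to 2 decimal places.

First σ² = 0.113569. Setting α = μn, β = (1−μ)n with n = α+β,
μ(1−μ)/(n+1) = 0.113569 ⇒ n+1 = 0.25/0.113569 = 2.2013 ⇒ n = 1.2013.
Hence α = 0.5×1.2013 = 0.60, β = 0.5×1.2013 = 0.60.

α = 0.60, β = 0.60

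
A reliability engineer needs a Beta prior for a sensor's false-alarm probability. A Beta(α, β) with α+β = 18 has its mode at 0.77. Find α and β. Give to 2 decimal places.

Since the density peak of Beta(α,β) is at (α−1)/(α+β−2),
α = 1 + 0.77(18−2) = 13.32 and β = 18 − 13.32 = 4.68.

α = 13.32, β = 4.68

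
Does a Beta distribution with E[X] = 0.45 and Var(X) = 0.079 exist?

Yes

A Beta with mean μ has variance μ(1−μ)/(α+β+1) < μ(1−μ).
Here μ(1−μ) = 0.45×0.55 = 0.2475, and 0.079 < 0.2475.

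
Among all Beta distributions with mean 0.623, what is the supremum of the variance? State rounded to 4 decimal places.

Var = μ(1−μ)/(α+β+1), which approaches μ(1−μ) as α+β → 0.
So the supremum is μ(1−μ) = 0.623×0.377 = 0.2349.

0.2349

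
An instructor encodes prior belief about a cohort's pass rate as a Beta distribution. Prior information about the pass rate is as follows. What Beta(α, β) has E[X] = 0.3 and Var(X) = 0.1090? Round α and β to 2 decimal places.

α = 0.28, β = 0.65

By moment matching, α+β = μ(1−μ)/σ² − 1 = (0.3·0.7)/0.1090 − 1 = 1.9266 − 1 = 0.9266.
Since α/(α+β) = μ, α = 0.3·0.9266 = 0.28 and β = 0.7·0.9266 = 0.65.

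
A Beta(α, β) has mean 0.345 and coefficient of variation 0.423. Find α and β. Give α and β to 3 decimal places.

α = 3.316, β = 6.295

Var = (CV·μ)² = (0.423×0.345)² = 0.021297.
α+β = μ(1−μ)/Var − 1 = 0.225975/0.021297 − 1 = 9.6106.
Thus α = 0.345·9.6106 = 3.316 and β = 0.655·9.6106 = 6.295.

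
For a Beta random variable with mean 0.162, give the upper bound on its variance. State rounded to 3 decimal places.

0.136

For fixed mean μ the Beta variance is μ(1−μ)/(α+β+1), increasing as α+β decreases.
Its least upper bound (not attained) is μ(1−μ) = 0.162·0.838 = 0.136.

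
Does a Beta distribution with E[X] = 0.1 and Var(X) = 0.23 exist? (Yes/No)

No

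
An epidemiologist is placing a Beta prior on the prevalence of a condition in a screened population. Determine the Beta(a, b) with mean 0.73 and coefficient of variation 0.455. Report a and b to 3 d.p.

σ = CV·μ = 0.455×0.73 = 0.33215, so σ² = 0.110324.
s+1 = μ(1−μ)/σ² = 0.1971/0.110324 = 1.7866, so s = a+b = 0.7866.
a = μs = 0.574, b = (1−μ)s = 0.212.

a = 0.574, b = 0.212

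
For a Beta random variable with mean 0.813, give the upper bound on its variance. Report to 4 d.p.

0.1520

Var = μ(1−μ)/(α+β+1), which approaches μ(1−μ) as α+β → 0.
So the supremum is μ(1−μ) = 0.813×0.187 = 0.1520.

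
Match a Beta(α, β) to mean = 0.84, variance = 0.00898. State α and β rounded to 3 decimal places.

α = 11.732, β = 2.235

Let s = α+β. The Beta variance is μ(1−μ)/(s+1).
So s+1 = μ(1−μ)/σ² = (0.84×0.16)/0.00898 = 0.1344/0.00898 = 14.9666, giving s = 13.9666.
Then α = μs = 0.84×13.9666 = 11.732 and β = (1−μ)s = 0.16×13.9666 = 2.235.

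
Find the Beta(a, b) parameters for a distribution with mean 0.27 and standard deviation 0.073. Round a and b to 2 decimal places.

a = 9.72, b = 26.27

σ² = 0.073² = 0.005329.
With s = a+b, Var = μ(1−μ)/(s+1), so s+1 = (0.27×0.73)/0.005329 = 36.9863 and s = 35.9863.
a = μs = 9.72, b = (1−μ)s = 26.27.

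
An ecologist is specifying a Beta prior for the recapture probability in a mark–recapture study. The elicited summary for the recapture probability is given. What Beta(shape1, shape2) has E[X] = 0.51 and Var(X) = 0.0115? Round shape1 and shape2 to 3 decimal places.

shape1 = 10.573, shape2 = 10.158

Let s = shape1+shape2. The Beta variance is μ(1−μ)/(s+1).
So s+1 = μ(1−μ)/σ² = (0.51×0.49)/0.0115 = 0.2499/0.0115 = 21.7304, giving s = 20.7304.
Then shape1 = μs = 0.51×20.7304 = 10.573 and shape2 = (1−μ)s = 0.49×20.7304 = 10.158.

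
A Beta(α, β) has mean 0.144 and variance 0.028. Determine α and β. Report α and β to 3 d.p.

Write ν = α+β; then α = μν and Var = μ(1−μ)/(ν+1).
ν = μ(1−μ)/Var − 1 = 0.123264/0.028 − 1 = 3.4023.
α = 0.144·3.4023 = 0.490, β = 0.856·3.4023 = 2.912.

α = 0.490, β = 2.912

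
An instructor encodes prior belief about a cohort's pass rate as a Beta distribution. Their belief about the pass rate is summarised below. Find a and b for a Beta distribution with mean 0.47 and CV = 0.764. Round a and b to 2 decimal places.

a = 0.44, b = 0.49

Var = (CV·μ)² = (0.764×0.47)² = 0.128938.
a+b = μ(1−μ)/Var − 1 = 0.2491/0.128938 − 1 = 0.9319.
Thus a = 0.47·0.9319 = 0.44 and b = 0.53·0.9319 = 0.49.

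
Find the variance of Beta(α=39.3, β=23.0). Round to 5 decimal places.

0.00368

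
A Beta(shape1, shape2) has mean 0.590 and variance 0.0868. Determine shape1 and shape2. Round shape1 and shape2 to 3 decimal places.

By moment matching, shape1+shape2 = μ(1−μ)/σ² − 1 = (0.590·0.410)/0.0868 − 1 = 2.7869 − 1 = 1.7869.
Since shape1/(shape1+shape2) = μ, shape1 = 0.590·1.7869 = 1.054 and shape2 = 0.410·1.7869 = 0.733.

shape1 = 1.054, shape2 = 0.733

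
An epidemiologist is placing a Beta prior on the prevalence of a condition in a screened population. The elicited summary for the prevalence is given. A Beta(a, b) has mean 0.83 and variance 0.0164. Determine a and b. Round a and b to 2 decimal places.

a = 6.31, b = 1.29

By moment matching, a+b = μ(1−μ)/σ² − 1 = (0.83·0.17)/0.0164 − 1 = 8.6037 − 1 = 7.6037.
Since a/(a+b) = μ, a = 0.83·7.6037 = 6.31 and b = 0.17·7.6037 = 1.29.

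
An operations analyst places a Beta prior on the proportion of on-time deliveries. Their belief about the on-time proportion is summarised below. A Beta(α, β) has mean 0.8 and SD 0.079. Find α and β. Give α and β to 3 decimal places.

σ² = 0.079² = 0.006241.
With s = α+β, Var = μ(1−μ)/(s+1), so s+1 = (0.8×0.2)/0.006241 = 25.6369 and s = 24.6369.
α = μs = 19.710, β = (1−μ)s = 4.927.

α = 19.710, β = 4.927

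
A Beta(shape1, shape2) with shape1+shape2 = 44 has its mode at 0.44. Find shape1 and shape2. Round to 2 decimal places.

Mode = (shape1−1)/(κ−2) with κ = shape1+shape2, so shape1−1 = 0.44·42 = 18.48.
shape1 = 19.48; shape2 = κ − shape1 = 24.52.

shape1 = 19.48, shape2 = 24.52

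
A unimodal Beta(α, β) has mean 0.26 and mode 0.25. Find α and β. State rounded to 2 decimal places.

α = 13.00, β = 37.00

With s = α+β: μ = α/s and mode = (α−1)/(s−2). Eliminating α = μs,
μs − 1 = m(s−2) ⇒ s(μ−m) = 1−2m ⇒ s = 0.50/0.01 = 50.0000.
So α = μs = 13.00, β = (1−μ)s = 37.00.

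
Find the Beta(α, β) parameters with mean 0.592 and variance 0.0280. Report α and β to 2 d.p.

Write ν = α+β; then α = μν and Var = μ(1−μ)/(ν+1).
ν = μ(1−μ)/Var − 1 = 0.241536/0.0280 − 1 = 7.6263.
α = 0.592·7.6263 = 4.51, β = 0.408·7.6263 = 3.11.

α = 4.51, β = 3.11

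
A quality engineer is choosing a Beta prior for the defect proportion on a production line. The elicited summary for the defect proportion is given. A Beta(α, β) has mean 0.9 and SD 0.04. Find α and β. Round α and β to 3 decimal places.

First σ² = 0.0016. Setting α = μn, β = (1−μ)n with n = α+β,
μ(1−μ)/(n+1) = 0.0016 ⇒ n+1 = 0.09/0.0016 = 56.2500 ⇒ n = 55.2500.
Hence α = 0.9×55.2500 = 49.725, β = 0.1×55.2500 = 5.525.

α = 49.725, β = 5.525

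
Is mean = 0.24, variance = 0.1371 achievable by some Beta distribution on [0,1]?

Yes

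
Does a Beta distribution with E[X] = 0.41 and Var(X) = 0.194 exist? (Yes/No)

The Beta variance bound is σ² < μ(1−μ).
Here μ(1−μ) = 0.41×0.59 = 0.2419, and 0.194 < 0.2419.

Yes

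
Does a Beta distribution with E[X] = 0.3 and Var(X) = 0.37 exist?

No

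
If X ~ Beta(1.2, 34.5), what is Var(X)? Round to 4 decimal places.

0.0009

Var = αβ/[(α+β)²(α+β+1)] = (1.2×34.5)/(35.7²×36.7) = 41.40/46773.783 = 0.0009.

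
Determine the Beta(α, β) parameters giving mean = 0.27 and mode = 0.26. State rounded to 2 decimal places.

α = 12.96, β = 35.04

With s = α+β: μ = α/s and mode = (α−1)/(s−2). Eliminating α = μs,
μs − 1 = m(s−2) ⇒ s(μ−m) = 1−2m ⇒ s = 0.48/0.01 = 48.0000.
So α = μs = 12.96, β = (1−μ)s = 35.04.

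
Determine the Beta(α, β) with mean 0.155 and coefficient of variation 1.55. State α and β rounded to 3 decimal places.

Var = (CV·μ)² = (1.55×0.155)² = 0.057720.
α+β = μ(1−μ)/Var − 1 = 0.130975/0.057720 − 1 = 1.2691.
Thus α = 0.155·1.2691 = 0.197 and β = 0.845·1.2691 = 1.072.

α = 0.197, β = 1.072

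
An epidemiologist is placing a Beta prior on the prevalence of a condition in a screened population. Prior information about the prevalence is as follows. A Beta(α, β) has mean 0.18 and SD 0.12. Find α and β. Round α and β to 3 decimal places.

α = 1.665, β = 7.585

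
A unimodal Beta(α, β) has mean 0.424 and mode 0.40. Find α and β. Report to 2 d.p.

With s = α+β: μ = α/s and mode = (α−1)/(s−2). Eliminating α = μs,
μs − 1 = m(s−2) ⇒ s(μ−m) = 1−2m ⇒ s = 0.20/0.024 = 8.3333.
So α = μs = 3.53, β = (1−μ)s = 4.80.

α = 3.53, β = 4.80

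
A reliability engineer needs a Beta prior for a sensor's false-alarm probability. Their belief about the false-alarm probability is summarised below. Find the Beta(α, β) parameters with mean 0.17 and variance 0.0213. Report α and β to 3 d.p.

α = 0.956, β = 4.668

Write ν = α+β; then α = μν and Var = μ(1−μ)/(ν+1).
ν = μ(1−μ)/Var − 1 = 0.1411/0.0213 − 1 = 5.6244.
α = 0.17·5.6244 = 0.956, β = 0.83·5.6244 = 4.668.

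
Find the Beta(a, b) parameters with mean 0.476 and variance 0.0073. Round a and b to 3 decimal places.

Let s = a+b. The Beta variance is μ(1−μ)/(s+1).
So s+1 = μ(1−μ)/σ² = (0.476×0.524)/0.0073 = 0.249424/0.0073 = 34.1677, giving s = 33.1677.
Then a = μs = 0.476×33.1677 = 15.788 and b = (1−μ)s = 0.524×33.1677 = 17.380.

a = 15.788, b = 17.380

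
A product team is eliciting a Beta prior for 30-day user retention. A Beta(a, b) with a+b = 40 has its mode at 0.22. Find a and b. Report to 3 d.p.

Mode = (a−1)/(κ−2) with κ = a+b, so a−1 = 0.22·38 = 8.360.
a = 9.360; b = κ − a = 30.640.

a = 9.360, b = 30.640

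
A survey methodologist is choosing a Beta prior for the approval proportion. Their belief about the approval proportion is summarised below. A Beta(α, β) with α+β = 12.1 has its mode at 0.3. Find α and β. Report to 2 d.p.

α = 4.03, β = 8.07

For α,β>1 the mode is (α−1)/(α+β−2), so α = mode·(κ−2)+1 = 0.3×10.1+1 = 4.03.
And β = (1−mode)·(κ−2)+1 = 0.7×10.1+1 = 8.07.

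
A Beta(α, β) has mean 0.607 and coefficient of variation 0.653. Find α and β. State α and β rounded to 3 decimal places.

α = 0.315, β = 0.204

σ = CV·μ = 0.653×0.607 = 0.39637, so σ² = 0.157110.
s+1 = μ(1−μ)/σ² = 0.238551/0.157110 = 1.5184, so s = α+β = 0.5184.
α = μs = 0.315, β = (1−μ)s = 0.204.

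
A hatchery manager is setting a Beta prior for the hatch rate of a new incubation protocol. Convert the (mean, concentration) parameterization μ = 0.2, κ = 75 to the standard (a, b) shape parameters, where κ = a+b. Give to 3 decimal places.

a = 15.000, b = 60.000

Split κ in proportion μ : (1−μ): a = 0.2·75 = 15.000, b = 75 − 15.000 = 60.000.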